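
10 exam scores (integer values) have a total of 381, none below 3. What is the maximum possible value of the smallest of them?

The 10 values sum to 381, so their minimum is at most ⌊381/10⌋ = 38.
Equality holds with 9 values of 38 and 1 value of 39.

38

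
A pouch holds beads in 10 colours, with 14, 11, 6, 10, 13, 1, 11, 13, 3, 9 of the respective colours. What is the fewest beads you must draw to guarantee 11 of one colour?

In the worst case you take as many as possible of each colour without reaching 11: 10 + 10 + 6 + 10 + 10 + 1 + 10 + 10 + 3 + 9 = 79.
The next one must give 11 of some colour, so 79 + 1 = 80.

80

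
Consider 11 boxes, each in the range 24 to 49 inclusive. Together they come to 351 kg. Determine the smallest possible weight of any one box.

Minimizing one value means maximizing the remaining 10.
The other 10 can take up 10 × 49 = 490 ≥ 351 − 24, so one box can sit at its floor of 24.
Achievable: one at 24 and the other 10 totalling 327, which fits since 10 × 24 ≤ 327 ≤ 10 × 49.

24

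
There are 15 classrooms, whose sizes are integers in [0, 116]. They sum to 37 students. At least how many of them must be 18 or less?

Each value above 18 is at least 19, contributing at least 19 − 0 = 19 above the floor 0.
The sum exceeds the floor total 0 by 37, so at most ⌊37/19⌋ = 1 exceed 18, and at least 14 are ≤ 18.
Exactly 14 works: 14 values at 0 and 1 at 19 total 19; raise one of the low values by 18 (still ≤ 18) to hit 37.

14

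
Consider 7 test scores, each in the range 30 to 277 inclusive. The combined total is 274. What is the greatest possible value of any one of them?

94

To make one score as large as possible, make the other 6 as small as possible.
The other 6 contribute at least 6 × 30 = 180, leaving at most 274 − 180 = 94.
Since 94 ≤ 277, this is achievable: one at 94 and 6 at 30.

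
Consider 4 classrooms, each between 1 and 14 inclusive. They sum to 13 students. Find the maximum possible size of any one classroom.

Maximizing one value means minimizing the remaining 3.
The other 3 contribute at least 3 × 1 = 3, leaving at most 13 − 3 = 10.
Since 10 ≤ 14, this is achievable: one at 10 and 3 at 1.

10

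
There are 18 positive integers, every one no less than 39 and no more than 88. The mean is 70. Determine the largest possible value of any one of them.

Maximizing one value means minimizing the remaining 17.
The total is 18 × 70 = 1260.
The other 17 contribute at least 17 × 39 = 663, leaving at most 1260 − 663 = 597.
But each integer is capped at 88, so the maximum is 88.
Achievable: one at 88 and the other 17 totalling 1172, which fits since 17 × 39 ≤ 1172 ≤ 17 × 88.

88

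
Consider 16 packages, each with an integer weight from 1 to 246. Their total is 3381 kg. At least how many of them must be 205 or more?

3

If only k of them are at least 205, the other 16 − k are at most 204, so the total is at most k·246 + (16 − k)·204.
This must reach 3381, so k·246 + (16 − k)·204 ≥ 3381, giving k ≥ 3.
Exactly 3 works: 3 values at 246 and 13 at 204 total 3390; lower one of the high values by 9 (still ≥ 205) to hit 3381.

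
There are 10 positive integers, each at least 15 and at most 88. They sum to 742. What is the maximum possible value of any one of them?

88

To make one integer as large as possible, make the other 9 as small as possible.
The other 9 contribute at least 9 × 15 = 135, leaving at most 742 − 135 = 607.
But each integer is capped at 88, so the maximum is 88.
Achievable: one at 88 and the other 9 totalling 654, which fits since 9 × 15 ≤ 654 ≤ 9 × 88.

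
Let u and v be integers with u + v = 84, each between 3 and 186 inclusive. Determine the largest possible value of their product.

1764

uv = u(84 − u) is maximized when u is as near 84/2 as the bounds allow.
Taking u = 42 and v = 42 (both in [3, 186]) gives uv = 1764.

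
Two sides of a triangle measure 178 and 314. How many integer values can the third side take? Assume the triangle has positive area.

The triangle inequality gives |178 − 314| < c < 178 + 314, i.e. 136 < c < 492.
So c can be any integer from 137 to 491: 355 values.

355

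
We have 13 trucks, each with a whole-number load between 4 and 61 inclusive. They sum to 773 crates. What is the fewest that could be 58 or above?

8

Each value short of 58 is at most 57, costing at least 61 − 57 = 4 against the maximum total of 793.
We can afford to lose at most 793 − 773 = 20, so at most ⌊20/4⌋ = 5 fall short, and at least 8 are ≥ 58.
Exactly 8 works: 8 values at 61 and 5 at 57 total 773.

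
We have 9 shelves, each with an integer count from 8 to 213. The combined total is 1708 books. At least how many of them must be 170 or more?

5

Each value short of 170 is at most 169, costing at least 213 − 169 = 44 against the maximum total of 1917.
We can afford to lose at most 1917 − 1708 = 209, so at most ⌊209/44⌋ = 4 fall short, and at least 5 are ≥ 170.
Exactly 5 works: 5 values at 213 and 4 at 169 total 1741; lower one of the high values by 33 (still ≥ 170) to hit 1708.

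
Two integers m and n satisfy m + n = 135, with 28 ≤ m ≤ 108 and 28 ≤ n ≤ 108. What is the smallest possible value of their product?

2996

Since m + n is fixed, pushing one of them to its bound minimizes the product.
The extreme feasible split is m = 28, n = 107, giving mn = 2996.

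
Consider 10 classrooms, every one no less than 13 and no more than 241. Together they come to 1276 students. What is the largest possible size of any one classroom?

241

To make one classroom as large as possible, make the other 9 as small as possible.
The other 9 contribute at least 9 × 13 = 117, leaving at most 1276 − 117 = 1159.
But each classroom is capped at 241, so the maximum is 241.
Achievable: one at 241 and the other 9 totalling 1035, which fits since 9 × 13 ≤ 1035 ≤ 9 × 241.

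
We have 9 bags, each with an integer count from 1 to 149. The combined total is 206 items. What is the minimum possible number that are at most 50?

6

Let j be the number exceeding 50. Then the total is ≥ 51·j + 1·(9 − j) = 9 + 50j.
So 50j ≤ 197 and j ≤ 3; hence at least 9 − 3 = 6 are ≤ 50.
Exactly 6 works: 6 values at 1 and 3 at 51 total 159; raise one of the low values by 47 (still ≤ 50) to hit 206.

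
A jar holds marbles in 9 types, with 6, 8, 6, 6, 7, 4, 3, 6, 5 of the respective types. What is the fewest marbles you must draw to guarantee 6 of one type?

In the worst case you take as many as possible of each type without reaching 6: 5 + 5 + 5 + 5 + 5 + 4 + 3 + 5 + 5 = 42.
The next one must give 6 of some type, so 42 + 1 = 43.

43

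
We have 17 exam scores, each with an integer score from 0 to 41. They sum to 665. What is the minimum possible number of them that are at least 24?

If only k of them are at least 24, the other 17 − k are at most 23, so the total is at most k·41 + (17 − k)·23.
This must reach 665, so k·41 + (17 − k)·23 ≥ 665, giving k ≥ 16.
Exactly 16 works: 16 values at 41 and 1 at 23 total 679; lower one of the high values by 14 (still ≥ 24) to hit 665.

16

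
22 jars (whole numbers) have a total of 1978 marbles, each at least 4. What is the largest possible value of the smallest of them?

89

If every one of the 22 were at least 90, the total would be at least 22 × 90 = 1980 > 1978.
Achievable: 2 of them at 89 and 20 at 90 total 1978.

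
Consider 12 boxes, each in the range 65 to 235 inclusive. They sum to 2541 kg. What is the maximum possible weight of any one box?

235

To make one box as large as possible, make the other 11 as small as possible.
The other 11 contribute at least 11 × 65 = 715, leaving at most 2541 − 715 = 1826.
But each box is capped at 235, so the maximum is 235.
Achievable: one at 235 and the other 11 totalling 2306, which fits since 11 × 65 ≤ 2306 ≤ 11 × 235.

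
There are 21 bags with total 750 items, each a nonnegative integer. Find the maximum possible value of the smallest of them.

35

If every one of the 21 were at least 36, the total would be at least 21 × 36 = 756 > 750.
Achievable: 6 of them at 35 and 15 at 36 total 750.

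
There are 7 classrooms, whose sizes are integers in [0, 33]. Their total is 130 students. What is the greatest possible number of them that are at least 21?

With k values at 21 or above and the rest at least 0, the sum is at least 0 + 21k.
Since the sum is 130, we need 21k ≤ 130, i.e. k ≤ 6.
k = 6 is achieved by 6 values at 21 and 1 at 0, total 126; add 4 to one value (staying below 21) to reach 130.

6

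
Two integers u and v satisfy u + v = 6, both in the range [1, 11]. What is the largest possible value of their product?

With u + v fixed, uv peaks when the two are closest together.
Taking u = 3 and v = 3 (both in [1, 11]) gives uv = 9.

9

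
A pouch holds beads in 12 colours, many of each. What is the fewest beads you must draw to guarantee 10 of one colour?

109

In the worst case you draw 9 of each of the 12 colours: 12 × 9 = 108.
One more forces 10 of some colour, so 108 + 1 = 109.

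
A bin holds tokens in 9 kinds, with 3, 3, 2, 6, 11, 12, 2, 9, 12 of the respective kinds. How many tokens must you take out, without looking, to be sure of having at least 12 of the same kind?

59

In the worst case you take as many as possible of each kind without reaching 12: 3 + 3 + 2 + 6 + 11 + 11 + 2 + 9 + 11 = 58.
The next one must give 12 of some kind, so 58 + 1 = 59.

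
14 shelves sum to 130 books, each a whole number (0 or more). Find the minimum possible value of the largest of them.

Some value must be at least ⌈130/14⌉ = 10, since 14 × 9 = 126 < 130.
Achievable: 4 of them at 10 and 10 at 9 total 130.

10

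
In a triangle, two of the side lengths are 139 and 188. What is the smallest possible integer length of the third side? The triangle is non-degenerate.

The third side must exceed |139 − 188| = 49.
The smallest integer above 49 is 50.

50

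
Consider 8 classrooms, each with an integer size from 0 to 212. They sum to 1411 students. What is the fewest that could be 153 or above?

Suppose at most 8 − j of them reach 153; then j values are ≤ 152 and the rest ≤ 212.
The total is then ≤ 152·j + 212·(8 − j) = 1696 − 60j. For this to be ≥ 1411 we need j ≤ 4, so at least 8 − 4 = 4 must reach 153.
Exactly 4 works: 4 values at 212 and 4 at 152 total 1456; lower one of the high values by 45 (still ≥ 153) to hit 1411.

4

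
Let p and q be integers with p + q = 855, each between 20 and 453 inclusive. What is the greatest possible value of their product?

pq = p(855 − p) is maximized when p is as near 855/2 as the bounds allow.
Taking p = 427 and q = 428 (both in [20, 453]) gives pq = 182756.

182756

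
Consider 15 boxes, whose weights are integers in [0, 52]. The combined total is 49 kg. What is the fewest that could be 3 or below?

If only k of them are at most 3, the other 15 − k are at least 4, so the total is at least (15 − k)·4 + k·0.
This is ≤ 49, so (15 − k)·4 + 0k ≤ 49, which gives k ≥ 3.
Exactly 3 works: 3 values at 0 and 12 at 4 total 48; raise one of the low values by 1 (still ≤ 3) to hit 49.

3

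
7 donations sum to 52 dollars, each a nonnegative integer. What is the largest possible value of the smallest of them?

7

The average is 52/7 < 8, so some value is ≤ 7.
Taking 4 copies of 7 and 3 copies of 8 gives exactly 52, so 7 is attained.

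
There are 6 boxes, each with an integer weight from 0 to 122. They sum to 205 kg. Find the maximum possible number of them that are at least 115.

Suppose k of them are at least 115. Those contribute at least 115 each and the other 6 − k at least 0 each.
So the total is at least 115k + 0(6 − k) = 0 + 115k. This must be ≤ 205, giving k ≤ 1.
k = 1 is achieved by 1 value at 115 and 5 at 0, total 115; add 90 to one value (staying below 115) to reach 205.

1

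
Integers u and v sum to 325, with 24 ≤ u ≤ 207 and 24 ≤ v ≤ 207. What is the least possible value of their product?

24426

uv = u(325 − u) is concave in u, so over [118, 207] it is minimized at an endpoint.
At the endpoint u = 118, v = 325 − 118 = 207, so uv = 118 × 207 = 24426.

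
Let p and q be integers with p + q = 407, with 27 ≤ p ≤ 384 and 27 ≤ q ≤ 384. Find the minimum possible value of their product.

For a fixed sum, pq is smallest when p and q are as far apart as possible.
The extreme feasible split is p = 27, q = 380, giving pq = 10260.

10260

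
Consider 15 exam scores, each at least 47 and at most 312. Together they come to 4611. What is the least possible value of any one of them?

Minimizing one value means maximizing the remaining 14.
The other 14 contribute at most 14 × 312 = 4368, leaving at least 4611 − 4368 = 243.
Since 243 ≥ 47, this is achievable: one at 243 and 14 at 312.

243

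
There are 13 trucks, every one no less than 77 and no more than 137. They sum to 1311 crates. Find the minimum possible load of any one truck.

77

To make one truck as small as possible, make the other 12 as large as possible.
The other 12 can take up 12 × 137 = 1644 ≥ 1311 − 77, so one truck can sit at its floor of 77.
Achievable: one at 77 and the other 12 totalling 1234, which fits since 12 × 77 ≤ 1234 ≤ 12 × 137.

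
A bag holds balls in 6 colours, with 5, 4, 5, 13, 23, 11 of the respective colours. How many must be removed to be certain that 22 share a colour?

In the worst case you take as many as possible of each colour without reaching 22: 5 + 4 + 5 + 13 + 21 + 11 = 59.
The next one must give 22 of some colour, so 59 + 1 = 60.

60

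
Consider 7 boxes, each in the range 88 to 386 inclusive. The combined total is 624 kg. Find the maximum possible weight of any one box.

96

Maximizing one value means minimizing the remaining 6.
The other 6 contribute at least 6 × 88 = 528, leaving at most 624 − 528 = 96.
Since 96 ≤ 386, this is achievable: one at 96 and 6 at 88.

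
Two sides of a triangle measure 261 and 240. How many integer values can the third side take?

The triangle inequality gives |261 − 240| < c < 261 + 240, i.e. 21 < c < 501.
So c can be any integer from 22 to 500: 479 values.

479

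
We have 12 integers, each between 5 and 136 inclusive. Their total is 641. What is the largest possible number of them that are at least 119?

5

With k values at 119 or above and the rest at least 5, the sum is at least 60 + 114k.
Since the sum is 641, we need 114k ≤ 581, i.e. k ≤ 5.
k = 5 is achieved by 5 values at 119 and 7 at 5, total 630; add 11 to one value (staying below 119) to reach 641.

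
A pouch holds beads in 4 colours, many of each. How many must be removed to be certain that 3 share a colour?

9

In the worst case you draw 2 of each of the 4 colours: 4 × 2 = 8.
One more forces 3 of some colour, so 8 + 1 = 9.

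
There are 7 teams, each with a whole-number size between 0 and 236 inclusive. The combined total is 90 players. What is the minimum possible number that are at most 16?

Let j be the number exceeding 16. Then the total is ≥ 17·j + 0·(7 − j) = 0 + 17j.
So 17j ≤ 90 and j ≤ 5; hence at least 7 − 5 = 2 are ≤ 16.
Exactly 2 works: 2 values at 0 and 5 at 17 total 85; raise one of the low values by 5 (still ≤ 16) to hit 90.

2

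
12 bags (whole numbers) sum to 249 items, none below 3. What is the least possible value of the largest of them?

21

If every one of the 12 were at most 20, the total would be at most 12 × 20 = 240 < 249.
Achievable: 9 of them at 21 and 3 at 20 total 249.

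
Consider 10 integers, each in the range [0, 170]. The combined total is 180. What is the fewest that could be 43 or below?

If only k of them are at most 43, the other 10 − k are at least 44, so the total is at least (10 − k)·44 + k·0.
This is ≤ 180, so (10 − k)·44 + 0k ≤ 180, which gives k ≥ 6.
Exactly 6 works: 6 values at 0 and 4 at 44 total 176; raise one of the low values by 4 (still ≤ 43) to hit 180.

6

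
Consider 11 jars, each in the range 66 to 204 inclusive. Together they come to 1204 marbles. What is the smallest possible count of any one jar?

66

Minimizing one value means maximizing the remaining 10.
The other 10 can take up 10 × 204 = 2040 ≥ 1204 − 66, so one jar can sit at its floor of 66.
Achievable: one at 66 and the other 10 totalling 1138, which fits since 10 × 66 ≤ 1138 ≤ 10 × 204.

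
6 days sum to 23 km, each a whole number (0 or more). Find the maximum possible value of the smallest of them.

If every one of the 6 were at least 4, the total would be at least 6 × 4 = 24 > 23.
Achievable: 1 of them at 3 and 5 at 4 total 23.

3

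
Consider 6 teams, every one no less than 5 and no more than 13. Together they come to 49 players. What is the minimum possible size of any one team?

5

Minimizing one value means maximizing the remaining 5.
The other 5 can take up 5 × 13 = 65 ≥ 49 − 5, so one team can sit at its floor of 5.
Achievable: one at 5 and the other 5 totalling 44, which fits since 5 × 5 ≤ 44 ≤ 5 × 13.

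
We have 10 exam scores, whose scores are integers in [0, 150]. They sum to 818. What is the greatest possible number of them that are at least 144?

If k of the values are ≥ 144, the total is ≥ 144k + 0(10 − k).
Setting 144k + 0(10 − k) ≤ 818 gives 144k ≤ 818, so k ≤ 5.
k = 5 is achieved by 5 values at 144 and 5 at 0, total 720; add 98 to one value (staying below 144) to reach 818.

5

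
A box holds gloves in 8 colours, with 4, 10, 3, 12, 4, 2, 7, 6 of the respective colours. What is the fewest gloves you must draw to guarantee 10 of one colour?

In the worst case you take as many as possible of each colour without reaching 10: 4 + 9 + 3 + 9 + 4 + 2 + 7 + 6 = 44.
The next one must give 10 of some colour, so 44 + 1 = 45.

45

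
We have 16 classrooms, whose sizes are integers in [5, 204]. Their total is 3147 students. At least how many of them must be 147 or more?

Each value short of 147 is at most 146, costing at least 204 − 146 = 58 against the maximum total of 3264.
We can afford to lose at most 3264 − 3147 = 117, so at most ⌊117/58⌋ = 2 fall short, and at least 14 are ≥ 147.
Exactly 14 works: 14 values at 204 and 2 at 146 total 3148; lower one of the high values by 1 (still ≥ 147) to hit 3147.

14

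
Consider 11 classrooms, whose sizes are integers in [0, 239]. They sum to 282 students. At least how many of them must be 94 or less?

Each value above 94 is at least 95, contributing at least 95 − 0 = 95 above the floor 0.
The sum exceeds the floor total 0 by 282, so at most ⌊282/95⌋ = 2 exceed 94, and at least 9 are ≤ 94.
Exactly 9 works: 9 values at 0 and 2 at 95 total 190; raise one of the low values by 92 (still ≤ 94) to hit 282.

9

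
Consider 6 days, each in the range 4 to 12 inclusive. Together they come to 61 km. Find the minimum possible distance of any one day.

To make one day as small as possible, make the other 5 as large as possible.
The other 5 can take up 5 × 12 = 60 ≥ 61 − 4, so one day can sit at its floor of 4.
Achievable: one at 4 and the other 5 totalling 57, which fits since 5 × 4 ≤ 57 ≤ 5 × 12.

4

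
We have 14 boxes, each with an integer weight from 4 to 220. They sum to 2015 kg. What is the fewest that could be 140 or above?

Each value short of 140 is at most 139, costing at least 220 − 139 = 81 against the maximum total of 3080.
We can afford to lose at most 3080 − 2015 = 1065, so at most ⌊1065/81⌋ = 13 fall short, and at least 1 are ≥ 140.
Exactly 1 works: 1 value at 220 and 13 at 139 total 2027; lower one of the high values by 12 (still ≥ 140) to hit 2015.

1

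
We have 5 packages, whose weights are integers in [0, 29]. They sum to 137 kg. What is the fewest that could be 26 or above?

Suppose at most 5 − j of them reach 26; then j values are ≤ 25 and the rest ≤ 29.
The total is then ≤ 25·j + 29·(5 − j) = 145 − 4j. For this to be ≥ 137 we need j ≤ 2, so at least 5 − 2 = 3 must reach 26.
Exactly 3 works: 3 values at 29 and 2 at 25 total 137.

3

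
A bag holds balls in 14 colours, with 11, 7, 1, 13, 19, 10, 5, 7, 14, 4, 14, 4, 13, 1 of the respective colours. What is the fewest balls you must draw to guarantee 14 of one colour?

In the worst case you take as many as possible of each colour without reaching 14: 11 + 7 + 1 + 13 + 13 + 10 + 5 + 7 + 13 + 4 + 13 + 4 + 13 + 1 = 115.
The next one must give 14 of some colour, so 115 + 1 = 116.

116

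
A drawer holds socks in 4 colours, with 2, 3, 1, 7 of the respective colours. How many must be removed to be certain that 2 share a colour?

5

In the worst case you take as many as possible of each colour without reaching 2: 1 + 1 + 1 + 1 = 4.
The next one must give 2 of some colour, so 4 + 1 = 5.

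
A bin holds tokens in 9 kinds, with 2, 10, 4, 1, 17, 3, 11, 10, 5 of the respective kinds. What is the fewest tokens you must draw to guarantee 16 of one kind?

In the worst case you take as many as possible of each kind without reaching 16: 2 + 10 + 4 + 1 + 15 + 3 + 11 + 10 + 5 = 61.
The next one must give 16 of some kind, so 61 + 1 = 62.

62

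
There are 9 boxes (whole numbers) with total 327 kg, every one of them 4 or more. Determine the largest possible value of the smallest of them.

36

The average is 327/9 < 37, so some value is ≤ 36.
Taking 6 copies of 36 and 3 copies of 37 gives exactly 327, so 36 is attained.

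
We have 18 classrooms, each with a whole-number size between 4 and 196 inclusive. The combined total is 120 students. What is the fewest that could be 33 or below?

If only k of them are at most 33, the other 18 − k are at least 34, so the total is at least (18 − k)·34 + k·4.
This is ≤ 120, so (18 − k)·34 + 4k ≤ 120, which gives k ≥ 17.
Exactly 17 works: 17 values at 4 and 1 at 34 total 102; raise one of the low values by 18 (still ≤ 33) to hit 120.

17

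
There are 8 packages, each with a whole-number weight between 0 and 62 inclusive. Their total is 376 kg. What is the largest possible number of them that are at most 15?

Each value at 15 or below falls at least 62 − 15 = 47 short of the ceiling 62.
The ceiling total is 8 × 62 = 496, and we need 376, so at most ⌊(496 − 376)/47⌋ = 2 can be that low.
k = 2 is achieved by 2 values at 15 and 6 at 62, total 402; lower one of the 62's by 26 (still > 15) to reach 376.

2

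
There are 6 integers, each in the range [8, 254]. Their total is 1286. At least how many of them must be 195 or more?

If only k of them are at least 195, the other 6 − k are at most 194, so the total is at most k·254 + (6 − k)·194.
This must reach 1286, so k·254 + (6 − k)·194 ≥ 1286, giving k ≥ 3.
Exactly 3 works: 3 values at 254 and 3 at 194 total 1344; lower one of the high values by 58 (still ≥ 195) to hit 1286.

3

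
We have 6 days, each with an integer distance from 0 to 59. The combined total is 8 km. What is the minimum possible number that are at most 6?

If only k of them are at most 6, the other 6 − k are at least 7, so the total is at least (6 − k)·7 + k·0.
This is ≤ 8, so (6 − k)·7 + 0k ≤ 8, which gives k ≥ 5.
Exactly 5 works: 5 values at 0 and 1 at 7 total 7; raise one of the low values by 1 (still ≤ 6) to hit 8.

5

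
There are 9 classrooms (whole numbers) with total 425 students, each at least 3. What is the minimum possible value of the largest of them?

The average is 425/9 > 47, so not all 9 can be 47 or less; the largest is ≥ 48.
Taking 7 copies of 47 and 2 copies of 48 gives exactly 425, so 48 is attained.

48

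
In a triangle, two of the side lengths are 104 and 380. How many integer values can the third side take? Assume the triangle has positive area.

The triangle inequality gives |104 − 380| < c < 104 + 380, i.e. 276 < c < 484.
So c can be any integer from 277 to 483: 207 values.

207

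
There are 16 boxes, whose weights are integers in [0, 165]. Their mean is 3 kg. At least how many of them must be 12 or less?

The total is 16 × 3 = 48.
Let j be the number exceeding 12. Then the total is ≥ 13·j + 0·(16 − j) = 0 + 13j.
So 13j ≤ 48 and j ≤ 3; hence at least 16 − 3 = 13 are ≤ 12.
Exactly 13 works: 13 values at 0 and 3 at 13 total 39; raise one of the low values by 9 (still ≤ 12) to hit 48.

13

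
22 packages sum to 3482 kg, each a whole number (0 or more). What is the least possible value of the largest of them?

The average is 3482/22 > 158, so not all 22 can be 158 or less; the largest is ≥ 159.
Equality holds with 6 values of 159 and 16 values of 158.

159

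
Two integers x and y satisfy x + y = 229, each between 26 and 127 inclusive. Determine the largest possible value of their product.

With x + y fixed, xy peaks when the two are closest together.
Taking x = 114 and y = 115 (both in [26, 127]) gives xy = 13110.

13110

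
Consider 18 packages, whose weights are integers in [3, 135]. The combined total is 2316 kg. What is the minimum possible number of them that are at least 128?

Suppose at most 18 − j of them reach 128; then j values are ≤ 127 and the rest ≤ 135.
The total is then ≤ 127·j + 135·(18 − j) = 2430 − 8j. For this to be ≥ 2316 we need j ≤ 14, so at least 18 − 14 = 4 must reach 128.
Exactly 4 works: 4 values at 135 and 14 at 127 total 2318; lower one of the high values by 2 (still ≥ 128) to hit 2316.

4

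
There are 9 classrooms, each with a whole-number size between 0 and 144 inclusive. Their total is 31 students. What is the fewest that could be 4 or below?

Let j be the number exceeding 4. Then the total is ≥ 5·j + 0·(9 − j) = 0 + 5j.
So 5j ≤ 31 and j ≤ 6; hence at least 9 − 6 = 3 are ≤ 4.
Exactly 3 works: 3 values at 0 and 6 at 5 total 30; raise one of the low values by 1 (still ≤ 4) to hit 31.

3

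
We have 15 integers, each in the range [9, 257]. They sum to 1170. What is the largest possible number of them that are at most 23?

Each value at 23 or below falls at least 257 − 23 = 234 short of the ceiling 257.
The ceiling total is 15 × 257 = 3855, and we need 1170, so at most ⌊(3855 − 1170)/234⌋ = 11 can be that low.
k = 11 is achieved by 11 values at 23 and 4 at 257, total 1281; lower one of the 257's by 111 (still > 23) to reach 1170.

11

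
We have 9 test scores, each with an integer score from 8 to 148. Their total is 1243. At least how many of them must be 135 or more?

If only k of them are at least 135, the other 9 − k are at most 134, so the total is at most k·148 + (9 − k)·134.
This must reach 1243, so k·148 + (9 − k)·134 ≥ 1243, giving k ≥ 3.
Exactly 3 works: 3 values at 148 and 6 at 134 total 1248; lower one of the high values by 5 (still ≥ 135) to hit 1243.

3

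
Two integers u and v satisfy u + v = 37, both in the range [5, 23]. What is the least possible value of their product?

Since u + v is fixed, pushing one of them to its bound minimizes the product.
At the endpoint u = 14, v = 37 − 14 = 23, so uv = 14 × 23 = 322.

322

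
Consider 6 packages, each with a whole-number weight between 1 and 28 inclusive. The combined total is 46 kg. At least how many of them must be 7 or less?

1

Each value above 7 is at least 8, contributing at least 8 − 1 = 7 above the floor 1.
The sum exceeds the floor total 6 by 40, so at most ⌊40/7⌋ = 5 exceed 7, and at least 1 are ≤ 7.
Exactly 1 works: 1 value at 1 and 5 at 8 total 41; raise one of the low values by 5 (still ≤ 7) to hit 46.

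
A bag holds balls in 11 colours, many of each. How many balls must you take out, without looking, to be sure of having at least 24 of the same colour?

You could draw 23 of every colour without reaching 24 of any — 253 in all.
One more forces 24 of some colour, so 253 + 1 = 254.

254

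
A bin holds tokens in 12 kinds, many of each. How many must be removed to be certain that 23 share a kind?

265

You could draw 22 of every kind without reaching 23 of any — 264 in all.
One more forces 23 of some kind, so 264 + 1 = 265.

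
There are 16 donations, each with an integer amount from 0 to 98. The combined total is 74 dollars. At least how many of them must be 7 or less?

7

Each value above 7 is at least 8, contributing at least 8 − 0 = 8 above the floor 0.
The sum exceeds the floor total 0 by 74, so at most ⌊74/8⌋ = 9 exceed 7, and at least 7 are ≤ 7.
Exactly 7 works: 7 values at 0 and 9 at 8 total 72; raise one of the low values by 2 (still ≤ 7) to hit 74.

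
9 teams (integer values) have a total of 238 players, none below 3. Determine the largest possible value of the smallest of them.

If every one of the 9 were at least 27, the total would be at least 9 × 27 = 243 > 238.
Achievable: 5 of them at 26 and 4 at 27 total 238.

26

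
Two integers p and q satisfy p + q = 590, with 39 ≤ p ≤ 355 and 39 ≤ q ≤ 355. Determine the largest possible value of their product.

87025

With p + q fixed, pq peaks when the two are closest together.
Taking p = 295 and q = 295 (both in [39, 355]) gives pq = 87025.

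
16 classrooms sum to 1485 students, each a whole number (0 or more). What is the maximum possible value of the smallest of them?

92

The average is 1485/16 < 93, so some value is ≤ 92.
Taking 3 copies of 92 and 13 copies of 93 gives exactly 1485, so 92 is attained.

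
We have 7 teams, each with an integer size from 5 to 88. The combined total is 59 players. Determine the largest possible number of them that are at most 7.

6

Each value at 7 or below falls at least 88 − 7 = 81 short of the ceiling 88.
The ceiling total is 7 × 88 = 616, and we need 59, so at most ⌊(616 − 59)/81⌋ = 6 can be that low.
k = 6 is achieved by 6 values at 7 and 1 at 88, total 130; lower one of the 88's by 71 (still > 7) to reach 59.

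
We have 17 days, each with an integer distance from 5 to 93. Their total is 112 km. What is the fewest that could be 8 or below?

11

Let j be the number exceeding 8. Then the total is ≥ 9·j + 5·(17 − j) = 85 + 4j.
So 4j ≤ 27 and j ≤ 6; hence at least 17 − 6 = 11 are ≤ 8.
Exactly 11 works: 11 values at 5 and 6 at 9 total 109; raise one of the low values by 3 (still ≤ 8) to hit 112.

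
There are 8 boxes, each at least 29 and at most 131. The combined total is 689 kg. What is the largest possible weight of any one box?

131

To make one box as large as possible, make the other 7 as small as possible.
The other 7 contribute at least 7 × 29 = 203, leaving at most 689 − 203 = 486.
But each box is capped at 131, so the maximum is 131.
Achievable: one at 131 and the other 7 totalling 558, which fits since 7 × 29 ≤ 558 ≤ 7 × 131.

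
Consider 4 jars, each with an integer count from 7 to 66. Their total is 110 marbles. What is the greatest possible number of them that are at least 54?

1

If k of the values are ≥ 54, the total is ≥ 54k + 7(4 − k).
Setting 54k + 7(4 − k) ≤ 110 gives 47k ≤ 82, so k ≤ 1.
k = 1 is achieved by 1 value at 54 and 3 at 7, total 75; add 35 to one value (staying below 54) to reach 110.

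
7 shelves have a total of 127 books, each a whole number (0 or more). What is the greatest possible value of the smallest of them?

The average is 127/7 < 19, so some value is ≤ 18.
Taking 6 copies of 18 and 1 copy of 19 gives exactly 127, so 18 is attained.

18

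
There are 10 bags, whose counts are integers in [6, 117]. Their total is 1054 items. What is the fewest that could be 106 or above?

If only k of them are at least 106, the other 10 − k are at most 105, so the total is at most k·117 + (10 − k)·105.
This must reach 1054, so k·117 + (10 − k)·105 ≥ 1054, giving k ≥ 1.
Exactly 1 works: 1 value at 117 and 9 at 105 total 1062; lower one of the high values by 8 (still ≥ 106) to hit 1054.

1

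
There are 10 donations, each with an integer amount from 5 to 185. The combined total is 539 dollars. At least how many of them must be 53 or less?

Each value above 53 is at least 54, contributing at least 54 − 5 = 49 above the floor 5.
The sum exceeds the floor total 50 by 489, so at most ⌊489/49⌋ = 9 exceed 53, and at least 1 are ≤ 53.
Exactly 1 works: 1 value at 5 and 9 at 54 total 491; raise one of the low values by 48 (still ≤ 53) to hit 539.

1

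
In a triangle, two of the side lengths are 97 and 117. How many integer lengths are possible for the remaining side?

The triangle inequality gives |97 − 117| < c < 97 + 117, i.e. 20 < c < 214.
So c can be any integer from 21 to 213: 193 values.

193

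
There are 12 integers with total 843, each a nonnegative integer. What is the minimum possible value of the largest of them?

71

The 12 values sum to 843, so their maximum is at least ⌈843/12⌉ = 71.
Equality holds with 3 values of 71 and 9 values of 70.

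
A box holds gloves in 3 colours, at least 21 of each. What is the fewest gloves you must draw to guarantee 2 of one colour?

In the worst case you draw 1 of each of the 3 colours: 3 × 1 = 3.
One more forces 2 of some colour, so 3 + 1 = 4.

4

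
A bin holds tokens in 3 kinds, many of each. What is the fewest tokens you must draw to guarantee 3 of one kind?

In the worst case you draw 2 of each of the 3 kinds: 3 × 2 = 6.
One more forces 3 of some kind, so 6 + 1 = 7.

7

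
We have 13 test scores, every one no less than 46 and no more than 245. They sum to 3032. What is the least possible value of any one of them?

Minimizing one value means maximizing the remaining 12.
The other 12 contribute at most 12 × 245 = 2940, leaving at least 3032 − 2940 = 92.
Since 92 ≥ 46, this is achievable: one at 92 and 12 at 245.

92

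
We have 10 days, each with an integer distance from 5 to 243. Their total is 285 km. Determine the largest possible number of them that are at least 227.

Suppose k of them are at least 227. Those contribute at least 227 each and the other 10 − k at least 5 each.
So the total is at least 227k + 5(10 − k) = 50 + 222k. This must be ≤ 285, giving k ≤ 1.
k = 1 is achieved by 1 value at 227 and 9 at 5, total 272; add 13 to one value (staying below 227) to reach 285.

1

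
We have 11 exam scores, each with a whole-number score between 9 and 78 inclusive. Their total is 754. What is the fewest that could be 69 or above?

1

Each value short of 69 is at most 68, costing at least 78 − 68 = 10 against the maximum total of 858.
We can afford to lose at most 858 − 754 = 104, so at most ⌊104/10⌋ = 10 fall short, and at least 1 are ≥ 69.
Exactly 1 works: 1 value at 78 and 10 at 68 total 758; lower one of the high values by 4 (still ≥ 69) to hit 754.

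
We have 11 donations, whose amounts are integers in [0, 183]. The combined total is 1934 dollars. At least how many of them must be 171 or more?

5

Suppose at most 11 − j of them reach 171; then j values are ≤ 170 and the rest ≤ 183.
The total is then ≤ 170·j + 183·(11 − j) = 2013 − 13j. For this to be ≥ 1934 we need j ≤ 6, so at least 11 − 6 = 5 must reach 171.
Exactly 5 works: 5 values at 183 and 6 at 170 total 1935; lower one of the high values by 1 (still ≥ 171) to hit 1934.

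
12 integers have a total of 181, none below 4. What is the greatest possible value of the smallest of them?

15

The average is 181/12 < 16, so some value is ≤ 15.
Achievable: 11 of them at 15 and 1 at 16 total 181.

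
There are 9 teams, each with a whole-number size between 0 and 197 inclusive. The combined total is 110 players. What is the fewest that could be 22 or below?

5

If only k of them are at most 22, the other 9 − k are at least 23, so the total is at least (9 − k)·23 + k·0.
This is ≤ 110, so (9 − k)·23 + 0k ≤ 110, which gives k ≥ 5.
Exactly 5 works: 5 values at 0 and 4 at 23 total 92; raise one of the low values by 18 (still ≤ 22) to hit 110.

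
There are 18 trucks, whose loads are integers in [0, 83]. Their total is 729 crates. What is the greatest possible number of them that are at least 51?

If k of the values are ≥ 51, the total is ≥ 51k + 0(18 − k).
Setting 51k + 0(18 − k) ≤ 729 gives 51k ≤ 729, so k ≤ 14.
k = 14 is achieved by 14 values at 51 and 4 at 0, total 714; add 15 to one value (staying below 51) to reach 729.

14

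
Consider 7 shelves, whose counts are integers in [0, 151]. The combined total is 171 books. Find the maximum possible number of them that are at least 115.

1

If k of the values are ≥ 115, the total is ≥ 115k + 0(7 − k).
Setting 115k + 0(7 − k) ≤ 171 gives 115k ≤ 171, so k ≤ 1.
k = 1 is achieved by 1 value at 115 and 6 at 0, total 115; add 56 to one value (staying below 115) to reach 171.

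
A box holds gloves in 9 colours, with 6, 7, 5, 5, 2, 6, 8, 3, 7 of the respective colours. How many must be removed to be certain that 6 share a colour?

In the worst case you take as many as possible of each colour without reaching 6: 5 + 5 + 5 + 5 + 2 + 5 + 5 + 3 + 5 = 40.
The next one must give 6 of some colour, so 40 + 1 = 41.

41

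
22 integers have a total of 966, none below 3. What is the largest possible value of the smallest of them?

If every one of the 22 were at least 44, the total would be at least 22 × 44 = 968 > 966.
Taking 2 copies of 43 and 20 copies of 44 gives exactly 966, so 43 is attained.

43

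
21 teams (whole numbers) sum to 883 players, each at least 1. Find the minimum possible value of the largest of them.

Some value must be at least ⌈883/21⌉ = 43, since 21 × 42 = 882 < 883.
Equality holds with 1 value of 43 and 20 values of 42.

43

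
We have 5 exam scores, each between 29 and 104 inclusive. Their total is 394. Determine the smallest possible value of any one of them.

29

To make one score as small as possible, make the other 4 as large as possible.
The other 4 can take up 4 × 104 = 416 ≥ 394 − 29, so one score can sit at its floor of 29.
Achievable: one at 29 and the other 4 totalling 365, which fits since 4 × 29 ≤ 365 ≤ 4 × 104.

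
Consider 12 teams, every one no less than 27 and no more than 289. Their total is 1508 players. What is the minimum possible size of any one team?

27

To make one team as small as possible, make the other 11 as large as possible.
The other 11 can take up 11 × 289 = 3179 ≥ 1508 − 27, so one team can sit at its floor of 27.
Achievable: one at 27 and the other 11 totalling 1481, which fits since 11 × 27 ≤ 1481 ≤ 11 × 289.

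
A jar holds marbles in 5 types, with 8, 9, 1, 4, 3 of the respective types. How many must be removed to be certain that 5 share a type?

In the worst case you take as many as possible of each type without reaching 5: 4 + 4 + 1 + 4 + 3 = 16.
The next one must give 5 of some type, so 16 + 1 = 17.

17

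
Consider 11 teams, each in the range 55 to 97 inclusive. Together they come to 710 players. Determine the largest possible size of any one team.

Maximizing one value means minimizing the remaining 10.
The other 10 contribute at least 10 × 55 = 550, leaving at most 710 − 550 = 160.
But each team is capped at 97, so the maximum is 97.
Achievable: one at 97 and the other 10 totalling 613, which fits since 10 × 55 ≤ 613 ≤ 10 × 97.

97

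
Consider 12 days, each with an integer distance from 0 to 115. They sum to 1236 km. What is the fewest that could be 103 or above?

1

Each value short of 103 is at most 102, costing at least 115 − 102 = 13 against the maximum total of 1380.
We can afford to lose at most 1380 − 1236 = 144, so at most ⌊144/13⌋ = 11 fall short, and at least 1 are ≥ 103.
Exactly 1 works: 1 value at 115 and 11 at 102 total 1237; lower one of the high values by 1 (still ≥ 103) to hit 1236.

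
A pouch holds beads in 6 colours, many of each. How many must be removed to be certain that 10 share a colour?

You could draw 9 of every colour without reaching 10 of any — 54 in all.
One more forces 10 of some colour, so 54 + 1 = 55.

55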